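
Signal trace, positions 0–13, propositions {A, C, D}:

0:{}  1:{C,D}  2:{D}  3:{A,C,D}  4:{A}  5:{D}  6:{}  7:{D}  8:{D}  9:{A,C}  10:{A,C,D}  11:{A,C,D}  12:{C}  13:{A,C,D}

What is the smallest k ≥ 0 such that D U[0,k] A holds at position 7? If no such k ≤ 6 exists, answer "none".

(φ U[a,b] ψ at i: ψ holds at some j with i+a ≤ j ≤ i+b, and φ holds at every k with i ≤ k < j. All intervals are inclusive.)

Need earliest j ≥ 7 with A, and D at every k in [7,j-1].
  j=7: rhs fails.
  j=8: rhs fails.
  j=9: rhs holds; lhs holds on [7,8]. k = 2.

2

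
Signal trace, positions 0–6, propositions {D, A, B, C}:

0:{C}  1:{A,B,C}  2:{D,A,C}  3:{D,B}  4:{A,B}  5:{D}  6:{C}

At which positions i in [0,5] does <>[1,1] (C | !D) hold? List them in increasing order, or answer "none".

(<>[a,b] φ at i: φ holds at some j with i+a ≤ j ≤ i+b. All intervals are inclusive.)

Evaluate at each i in [0,5]:
  i=0: ✓ (witness j=1)
  i=1: ✓ (witness j=2)
  i=2: ✗ (none in [3,3])
  i=3: ✓ (witness j=4)
  i=4: ✗ (none in [5,5])
  i=5: ✓ (witness j=6)

0, 1, 3, 5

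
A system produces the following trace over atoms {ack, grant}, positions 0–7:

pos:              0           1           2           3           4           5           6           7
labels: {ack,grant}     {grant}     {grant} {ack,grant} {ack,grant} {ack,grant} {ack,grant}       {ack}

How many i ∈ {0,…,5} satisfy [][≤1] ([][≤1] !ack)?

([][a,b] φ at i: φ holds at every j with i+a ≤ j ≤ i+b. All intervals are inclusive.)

Evaluate at each i in [0,5]:
  i=0: ✗ (fails at j=0)
  i=1: ✗ (fails at j=2)
  i=2: ✗ (fails at j=2)
  i=3: ✗ (fails at j=3)
  i=4: ✗ (fails at j=4)
  i=5: ✗ (fails at j=5)
Positions where it holds: {} → 0.

0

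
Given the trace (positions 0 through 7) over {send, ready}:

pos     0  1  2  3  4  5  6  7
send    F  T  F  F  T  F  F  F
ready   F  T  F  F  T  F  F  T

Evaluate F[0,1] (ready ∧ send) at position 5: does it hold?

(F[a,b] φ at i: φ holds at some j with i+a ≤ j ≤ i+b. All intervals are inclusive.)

No

Check (ready ∧ send) at each j in [5,6]:
  j=5: false
  j=6: false
No position in the window satisfies it → formula fails.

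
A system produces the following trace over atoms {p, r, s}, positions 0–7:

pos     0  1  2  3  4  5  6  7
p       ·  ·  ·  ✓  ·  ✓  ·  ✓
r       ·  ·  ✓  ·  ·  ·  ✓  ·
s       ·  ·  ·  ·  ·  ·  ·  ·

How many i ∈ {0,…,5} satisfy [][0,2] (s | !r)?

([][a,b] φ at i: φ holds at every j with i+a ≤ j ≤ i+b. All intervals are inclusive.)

Evaluate at each i in [0,5]:
  i=0: ✗ (fails at j=2)
  i=1: ✗ (fails at j=2)
  i=2: ✗ (fails at j=2)
  i=3: ✓ (all of [3,5])
  i=4: ✗ (fails at j=6)
  i=5: ✗ (fails at j=6)
Positions where it holds: {3} → 1.

1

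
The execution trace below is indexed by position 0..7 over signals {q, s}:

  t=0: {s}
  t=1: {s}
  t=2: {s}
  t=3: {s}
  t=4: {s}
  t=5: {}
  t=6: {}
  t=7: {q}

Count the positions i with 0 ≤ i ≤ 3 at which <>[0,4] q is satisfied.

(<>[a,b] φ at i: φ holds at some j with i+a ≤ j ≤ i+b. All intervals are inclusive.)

1

Evaluate at each i in [0,3]:
  i=0: ✗ (none in [0,4])
  i=1: ✗ (none in [1,5])
  i=2: ✗ (none in [2,6])
  i=3: ✓ (witness j=7)
Positions where it holds: {3} → 1.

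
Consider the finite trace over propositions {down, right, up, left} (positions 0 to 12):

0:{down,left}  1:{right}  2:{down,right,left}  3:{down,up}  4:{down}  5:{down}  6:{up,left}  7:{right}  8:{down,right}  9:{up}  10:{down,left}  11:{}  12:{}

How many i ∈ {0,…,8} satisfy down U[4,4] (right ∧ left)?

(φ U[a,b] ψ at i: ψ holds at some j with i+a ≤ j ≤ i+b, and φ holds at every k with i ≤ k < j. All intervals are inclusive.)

Evaluate at each i in [0,8]:
  i=0: ✗ (no rhs in [4,4])
  i=1: ✗ (no rhs in [5,5])
  i=2: ✗ (no rhs in [6,6])
  i=3: ✗ (no rhs in [7,7])
  i=4: ✗ (no rhs in [8,8])
  i=5: ✗ (no rhs in [9,9])
  i=6: ✗ (no rhs in [10,10])
  i=7: ✗ (no rhs in [11,11])
  i=8: ✗ (no rhs in [12,12])
Positions where it holds: {} → 0.

0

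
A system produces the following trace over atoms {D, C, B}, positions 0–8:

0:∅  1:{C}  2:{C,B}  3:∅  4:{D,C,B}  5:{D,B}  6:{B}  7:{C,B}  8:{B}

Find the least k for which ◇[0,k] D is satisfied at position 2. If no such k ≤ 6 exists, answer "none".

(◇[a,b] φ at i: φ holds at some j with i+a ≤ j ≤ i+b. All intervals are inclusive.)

Scan j = 2,3,… for D:
  j=2: fails
  j=3: fails
  j=4: holds
First hit at j=4, so smallest k = 4-2 = 2.

2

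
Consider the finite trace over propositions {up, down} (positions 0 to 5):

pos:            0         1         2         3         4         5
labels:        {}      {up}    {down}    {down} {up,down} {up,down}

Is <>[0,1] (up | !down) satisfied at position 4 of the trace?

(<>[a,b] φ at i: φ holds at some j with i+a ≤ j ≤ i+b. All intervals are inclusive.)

Holds

Check (up | !down) at each j in [4,5]:
  j=4: true
  j=5: true
Found at j=4 → formula holds.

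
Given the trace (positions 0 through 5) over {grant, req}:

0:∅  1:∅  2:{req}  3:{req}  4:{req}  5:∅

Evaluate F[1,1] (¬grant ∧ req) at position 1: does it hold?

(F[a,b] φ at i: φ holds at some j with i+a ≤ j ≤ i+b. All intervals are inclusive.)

Check (¬grant ∧ req) at each j in [2,2]:
  j=2: true
Found at j=2 → formula holds.

Holds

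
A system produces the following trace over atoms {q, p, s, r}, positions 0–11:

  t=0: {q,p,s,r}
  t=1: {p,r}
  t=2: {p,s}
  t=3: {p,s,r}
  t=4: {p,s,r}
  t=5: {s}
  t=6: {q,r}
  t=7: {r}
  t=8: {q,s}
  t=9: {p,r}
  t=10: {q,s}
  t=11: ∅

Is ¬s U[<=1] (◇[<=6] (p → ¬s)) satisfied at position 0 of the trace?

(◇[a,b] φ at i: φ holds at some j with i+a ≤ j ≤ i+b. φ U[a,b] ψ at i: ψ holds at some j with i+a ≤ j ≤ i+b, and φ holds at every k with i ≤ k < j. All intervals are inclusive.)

Need some j in [0,1] with ◇[<=6] (p → ¬s), and ¬s at every k in [0,j-1].
  j=0: ◇[<=6] (p → ¬s) holds; no prefix to check → satisfied.

Holds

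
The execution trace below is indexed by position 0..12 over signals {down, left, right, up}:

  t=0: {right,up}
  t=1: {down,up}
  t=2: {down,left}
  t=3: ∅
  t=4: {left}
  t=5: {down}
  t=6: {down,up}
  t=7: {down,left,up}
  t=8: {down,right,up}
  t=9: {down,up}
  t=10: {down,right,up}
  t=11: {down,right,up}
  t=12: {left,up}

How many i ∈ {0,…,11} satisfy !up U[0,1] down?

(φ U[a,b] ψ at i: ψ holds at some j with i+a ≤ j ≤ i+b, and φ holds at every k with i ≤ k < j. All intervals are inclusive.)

Evaluate at each i in [0,11]:
  i=0: ✗ (lhs fails at k=0 before rhs at j=1)
  i=1: ✓ (rhs at j=1)
  i=2: ✓ (rhs at j=2)
  i=3: ✗ (no rhs in [3,4])
  i=4: ✓ (rhs at j=5; lhs holds on [4,4])
  i=5: ✓ (rhs at j=5)
  i=6: ✓ (rhs at j=6)
  i=7: ✓ (rhs at j=7)
  i=8: ✓ (rhs at j=8)
  i=9: ✓ (rhs at j=9)
  i=10: ✓ (rhs at j=10)
  i=11: ✓ (rhs at j=11)
Positions where it holds: {1, 2, 4, 5, 6, 7, 8, 9, 10, 11} → 10.

10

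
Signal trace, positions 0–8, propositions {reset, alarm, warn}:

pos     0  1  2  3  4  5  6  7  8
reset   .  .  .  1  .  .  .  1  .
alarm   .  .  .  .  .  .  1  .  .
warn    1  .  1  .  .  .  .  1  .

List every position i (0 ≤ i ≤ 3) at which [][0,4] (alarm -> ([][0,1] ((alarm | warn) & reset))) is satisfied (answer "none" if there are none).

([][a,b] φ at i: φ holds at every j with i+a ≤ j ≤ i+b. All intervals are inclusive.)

0, 1

Evaluate at each i in [0,3]:
  i=0: ✓ (all of [0,4])
  i=1: ✓ (all of [1,5])
  i=2: ✗ (fails at j=6)
  i=3: ✗ (fails at j=6)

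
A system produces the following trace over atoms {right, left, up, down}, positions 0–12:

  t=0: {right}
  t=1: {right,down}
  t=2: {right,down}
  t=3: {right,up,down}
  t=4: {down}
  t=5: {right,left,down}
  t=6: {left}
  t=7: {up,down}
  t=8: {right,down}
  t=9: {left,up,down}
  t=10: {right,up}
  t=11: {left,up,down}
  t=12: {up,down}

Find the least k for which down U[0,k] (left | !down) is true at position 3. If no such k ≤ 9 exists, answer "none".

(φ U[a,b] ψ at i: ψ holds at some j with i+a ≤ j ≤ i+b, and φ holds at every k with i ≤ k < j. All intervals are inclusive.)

2

Need earliest j ≥ 3 with (left | !down), and down at every k in [3,j-1].
  j=3: rhs fails.
  j=4: rhs fails.
  j=5: rhs holds; lhs holds on [3,4]. k = 2.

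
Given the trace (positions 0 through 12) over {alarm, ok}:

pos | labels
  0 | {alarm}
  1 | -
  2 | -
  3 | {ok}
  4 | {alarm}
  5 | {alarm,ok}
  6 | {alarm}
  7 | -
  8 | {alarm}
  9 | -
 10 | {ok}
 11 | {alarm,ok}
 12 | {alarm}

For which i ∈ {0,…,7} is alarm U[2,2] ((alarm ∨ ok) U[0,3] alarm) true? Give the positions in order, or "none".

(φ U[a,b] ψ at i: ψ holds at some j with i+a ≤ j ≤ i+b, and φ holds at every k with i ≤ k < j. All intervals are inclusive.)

4

Evaluate at each i in [0,7]:
  i=0: ✗ (no rhs in [2,2])
  i=1: ✗ (lhs fails at k=1 before rhs at j=3)
  i=2: ✗ (lhs fails at k=2 before rhs at j=4)
  i=3: ✗ (lhs fails at k=3 before rhs at j=5)
  i=4: ✓ (rhs at j=6; lhs holds on [4,5])
  i=5: ✗ (no rhs in [7,7])
  i=6: ✗ (lhs fails at k=7 before rhs at j=8)
  i=7: ✗ (no rhs in [9,9])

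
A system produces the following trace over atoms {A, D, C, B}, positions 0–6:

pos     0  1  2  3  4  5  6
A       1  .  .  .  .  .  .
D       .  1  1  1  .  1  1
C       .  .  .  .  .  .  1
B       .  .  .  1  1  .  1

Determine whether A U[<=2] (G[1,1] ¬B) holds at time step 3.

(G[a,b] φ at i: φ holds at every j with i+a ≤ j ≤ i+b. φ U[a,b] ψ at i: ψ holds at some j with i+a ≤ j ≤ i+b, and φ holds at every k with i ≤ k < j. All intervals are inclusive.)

Need some j in [3,5] with G[1,1] ¬B, and A at every k in [3,j-1].
  j=3: G[1,1] ¬B — fails at 4.
  j=4: G[1,1] ¬B holds, but A fails at k=3 → not this j.
  j=5: G[1,1] ¬B — fails at 6.
No j in the window works → until fails.

No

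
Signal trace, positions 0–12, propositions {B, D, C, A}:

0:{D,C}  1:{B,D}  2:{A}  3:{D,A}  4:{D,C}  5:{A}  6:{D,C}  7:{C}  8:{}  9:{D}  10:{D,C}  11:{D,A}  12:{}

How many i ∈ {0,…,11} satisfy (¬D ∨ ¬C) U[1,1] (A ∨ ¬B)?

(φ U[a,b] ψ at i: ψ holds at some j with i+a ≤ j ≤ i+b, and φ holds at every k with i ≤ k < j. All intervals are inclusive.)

8

Evaluate at each i in [0,11]:
  i=0: ✗ (no rhs in [1,1])
  i=1: ✓ (rhs at j=2; lhs holds on [1,1])
  i=2: ✓ (rhs at j=3; lhs holds on [2,2])
  i=3: ✓ (rhs at j=4; lhs holds on [3,3])
  i=4: ✗ (lhs fails at k=4 before rhs at j=5)
  i=5: ✓ (rhs at j=6; lhs holds on [5,5])
  i=6: ✗ (lhs fails at k=6 before rhs at j=7)
  i=7: ✓ (rhs at j=8; lhs holds on [7,7])
  i=8: ✓ (rhs at j=9; lhs holds on [8,8])
  i=9: ✓ (rhs at j=10; lhs holds on [9,9])
  i=10: ✗ (lhs fails at k=10 before rhs at j=11)
  i=11: ✓ (rhs at j=12; lhs holds on [11,11])
Positions where it holds: {1, 2, 3, 5, 7, 8, 9, 11} → 8.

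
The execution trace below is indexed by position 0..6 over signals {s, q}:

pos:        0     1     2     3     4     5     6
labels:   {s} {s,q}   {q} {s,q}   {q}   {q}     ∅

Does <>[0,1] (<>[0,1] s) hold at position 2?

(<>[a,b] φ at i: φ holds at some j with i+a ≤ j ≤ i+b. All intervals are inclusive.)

Yes

Check <>[0,1] s at each j in [2,3]:
  j=2: holds (witness at 3)
  j=3: holds (witness at 3)
Found at j=2 → formula holds.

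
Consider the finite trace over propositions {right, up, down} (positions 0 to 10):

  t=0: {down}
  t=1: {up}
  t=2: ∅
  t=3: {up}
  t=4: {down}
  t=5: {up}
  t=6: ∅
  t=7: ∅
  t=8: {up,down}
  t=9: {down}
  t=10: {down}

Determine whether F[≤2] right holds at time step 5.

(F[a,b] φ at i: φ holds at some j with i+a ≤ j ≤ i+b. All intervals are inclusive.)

False

Check right at each j in [5,7]:
  j=5: false
  j=6: false
  j=7: false
No position in the window satisfies it → formula fails.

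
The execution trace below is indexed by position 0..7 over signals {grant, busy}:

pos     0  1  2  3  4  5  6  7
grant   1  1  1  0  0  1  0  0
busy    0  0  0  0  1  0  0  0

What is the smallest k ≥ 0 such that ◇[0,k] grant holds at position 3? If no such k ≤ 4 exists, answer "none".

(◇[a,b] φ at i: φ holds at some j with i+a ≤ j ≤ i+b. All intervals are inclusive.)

Scan j = 3,4,… for grant:
  j=3: fails
  j=4: fails
  j=5: holds
First hit at j=5, so smallest k = 5-3 = 2.

2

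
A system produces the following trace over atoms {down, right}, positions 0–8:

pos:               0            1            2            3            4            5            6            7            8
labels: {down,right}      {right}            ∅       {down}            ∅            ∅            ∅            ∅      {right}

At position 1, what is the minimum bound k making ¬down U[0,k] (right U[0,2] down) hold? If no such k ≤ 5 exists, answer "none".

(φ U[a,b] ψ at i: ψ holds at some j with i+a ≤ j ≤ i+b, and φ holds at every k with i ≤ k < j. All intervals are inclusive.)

2

Need earliest j ≥ 1 with (right U[0,2] down), and ¬down at every k in [1,j-1].
  j=1: rhs fails.
  j=2: rhs fails.
  j=3: rhs holds; lhs holds on [1,2]. k = 2.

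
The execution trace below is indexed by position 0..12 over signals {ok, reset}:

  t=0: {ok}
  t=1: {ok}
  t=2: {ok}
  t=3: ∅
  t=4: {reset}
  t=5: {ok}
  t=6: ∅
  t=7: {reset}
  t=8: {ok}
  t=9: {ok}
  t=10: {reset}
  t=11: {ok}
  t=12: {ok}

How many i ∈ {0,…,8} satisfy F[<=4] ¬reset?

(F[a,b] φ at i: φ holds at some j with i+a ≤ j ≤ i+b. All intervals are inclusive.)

Evaluate at each i in [0,8]:
  i=0: ✓ (witness j=0)
  i=1: ✓ (witness j=1)
  i=2: ✓ (witness j=2)
  i=3: ✓ (witness j=3)
  i=4: ✓ (witness j=5)
  i=5: ✓ (witness j=5)
  i=6: ✓ (witness j=6)
  i=7: ✓ (witness j=8)
  i=8: ✓ (witness j=8)
Positions where it holds: {0, 1, 2, 3, 4, 5, 6, 7, 8} → 9.

9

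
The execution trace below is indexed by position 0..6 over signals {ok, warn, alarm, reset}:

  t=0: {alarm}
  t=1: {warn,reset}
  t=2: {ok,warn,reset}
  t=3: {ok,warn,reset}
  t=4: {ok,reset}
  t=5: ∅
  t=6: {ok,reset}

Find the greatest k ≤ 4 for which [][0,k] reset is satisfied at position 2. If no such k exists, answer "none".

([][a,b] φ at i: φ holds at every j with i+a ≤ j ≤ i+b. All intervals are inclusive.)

reset must hold from j=2 onward; find where it first fails.
  j=2: holds
  j=3: holds
  j=4: holds
  j=5: fails
Holds on [2,4], so largest k = 2.

2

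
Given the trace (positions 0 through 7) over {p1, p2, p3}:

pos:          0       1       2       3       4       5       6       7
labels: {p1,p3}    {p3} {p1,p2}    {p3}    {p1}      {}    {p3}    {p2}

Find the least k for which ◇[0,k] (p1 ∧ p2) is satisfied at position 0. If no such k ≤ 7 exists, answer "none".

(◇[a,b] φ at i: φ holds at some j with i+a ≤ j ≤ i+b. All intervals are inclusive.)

2

Scan j = 0,1,… for (p1 ∧ p2):
  j=0: fails
  j=1: fails
  j=2: holds
First hit at j=2, so smallest k = 2-0 = 2.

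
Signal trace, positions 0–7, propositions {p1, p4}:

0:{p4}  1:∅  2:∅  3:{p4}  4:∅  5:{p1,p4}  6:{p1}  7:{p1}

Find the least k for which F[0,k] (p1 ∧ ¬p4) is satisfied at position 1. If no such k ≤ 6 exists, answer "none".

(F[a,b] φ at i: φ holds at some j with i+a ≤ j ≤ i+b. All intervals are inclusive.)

5

Scan j = 1,2,… for (p1 ∧ ¬p4):
  j=1: fails
  j=2: fails
  j=3: fails
  j=4: fails
  j=5: fails
  j=6: holds
First hit at j=6, so smallest k = 6-1 = 5.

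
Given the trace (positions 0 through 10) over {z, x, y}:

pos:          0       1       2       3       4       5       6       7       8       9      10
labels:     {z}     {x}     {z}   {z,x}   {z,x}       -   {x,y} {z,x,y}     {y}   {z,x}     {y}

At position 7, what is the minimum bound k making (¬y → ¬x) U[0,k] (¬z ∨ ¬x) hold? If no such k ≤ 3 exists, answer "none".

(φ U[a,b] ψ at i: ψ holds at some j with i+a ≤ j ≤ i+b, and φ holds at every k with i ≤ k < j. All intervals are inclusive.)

1

Need earliest j ≥ 7 with (¬z ∨ ¬x), and (¬y → ¬x) at every k in [7,j-1].
  j=7: rhs fails.
  j=8: rhs holds; lhs holds on [7,7]. k = 1.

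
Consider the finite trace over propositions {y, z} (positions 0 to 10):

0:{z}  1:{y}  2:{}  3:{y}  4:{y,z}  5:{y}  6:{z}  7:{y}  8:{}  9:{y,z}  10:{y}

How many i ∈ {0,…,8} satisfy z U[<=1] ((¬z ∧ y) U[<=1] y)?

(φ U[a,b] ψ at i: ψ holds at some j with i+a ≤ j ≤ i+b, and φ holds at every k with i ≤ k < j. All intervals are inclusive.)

Evaluate at each i in [0,8]:
  i=0: ✓ (rhs at j=1; lhs holds on [0,0])
  i=1: ✓ (rhs at j=1)
  i=2: ✗ (lhs fails at k=2 before rhs at j=3)
  i=3: ✓ (rhs at j=3)
  i=4: ✓ (rhs at j=4)
  i=5: ✓ (rhs at j=5)
  i=6: ✓ (rhs at j=7; lhs holds on [6,6])
  i=7: ✓ (rhs at j=7)
  i=8: ✗ (lhs fails at k=8 before rhs at j=9)
Positions where it holds: {0, 1, 3, 4, 5, 6, 7} → 7.

7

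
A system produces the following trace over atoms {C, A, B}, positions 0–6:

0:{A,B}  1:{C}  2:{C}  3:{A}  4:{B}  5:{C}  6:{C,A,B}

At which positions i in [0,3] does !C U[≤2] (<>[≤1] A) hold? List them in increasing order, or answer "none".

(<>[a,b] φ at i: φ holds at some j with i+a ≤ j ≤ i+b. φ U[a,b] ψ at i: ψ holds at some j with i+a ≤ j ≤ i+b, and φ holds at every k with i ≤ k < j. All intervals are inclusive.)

0, 2, 3

Evaluate at each i in [0,3]:
  i=0: ✓ (rhs at j=0)
  i=1: ✗ (lhs fails at k=1 before rhs at j=2)
  i=2: ✓ (rhs at j=2)
  i=3: ✓ (rhs at j=3)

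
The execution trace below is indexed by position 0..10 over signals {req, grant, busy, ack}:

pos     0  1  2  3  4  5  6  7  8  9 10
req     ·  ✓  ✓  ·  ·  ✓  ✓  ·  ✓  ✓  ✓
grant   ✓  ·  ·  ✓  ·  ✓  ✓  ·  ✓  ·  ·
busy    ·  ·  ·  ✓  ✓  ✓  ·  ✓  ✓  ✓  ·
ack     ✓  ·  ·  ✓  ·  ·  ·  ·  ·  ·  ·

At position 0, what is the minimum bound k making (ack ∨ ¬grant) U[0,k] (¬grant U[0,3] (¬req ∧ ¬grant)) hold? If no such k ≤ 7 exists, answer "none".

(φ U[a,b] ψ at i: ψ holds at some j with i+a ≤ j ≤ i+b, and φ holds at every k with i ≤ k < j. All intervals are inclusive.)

4

Need earliest j ≥ 0 with (¬grant U[0,3] (¬req ∧ ¬grant)), and (ack ∨ ¬grant) at every k in [0,j-1].
  j=0: rhs fails.
  j=1: rhs fails.
  j=2: rhs fails.
  j=3: rhs fails.
  j=4: rhs holds; lhs holds on [0,3]. k = 4.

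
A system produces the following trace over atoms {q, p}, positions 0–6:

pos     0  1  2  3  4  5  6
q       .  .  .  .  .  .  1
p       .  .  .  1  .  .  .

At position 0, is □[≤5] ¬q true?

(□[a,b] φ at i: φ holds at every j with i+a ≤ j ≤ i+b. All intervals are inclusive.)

Check ¬q at every j in [0,5]:
  j=0: true
  j=1: true
  j=2: true
  j=3: true
  j=4: true
  j=5: true
All positions satisfy it → formula holds.

Yes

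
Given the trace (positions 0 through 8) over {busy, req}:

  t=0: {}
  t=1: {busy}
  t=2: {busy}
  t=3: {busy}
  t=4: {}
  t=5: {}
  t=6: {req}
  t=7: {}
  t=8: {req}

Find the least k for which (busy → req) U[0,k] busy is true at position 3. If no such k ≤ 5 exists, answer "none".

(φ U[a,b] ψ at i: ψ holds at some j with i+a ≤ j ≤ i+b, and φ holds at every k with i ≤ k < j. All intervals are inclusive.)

Need earliest j ≥ 3 with busy, and (busy → req) at every k in [3,j-1].
  j=3: rhs holds (empty prefix). k = 0.

0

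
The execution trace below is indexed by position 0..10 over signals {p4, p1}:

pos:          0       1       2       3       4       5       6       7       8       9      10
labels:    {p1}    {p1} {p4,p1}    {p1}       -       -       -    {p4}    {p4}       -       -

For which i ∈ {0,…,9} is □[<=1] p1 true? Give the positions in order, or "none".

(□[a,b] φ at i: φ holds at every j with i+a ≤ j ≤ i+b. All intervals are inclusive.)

0, 1, 2

Evaluate at each i in [0,9]:
  i=0: ✓ (all of [0,1])
  i=1: ✓ (all of [1,2])
  i=2: ✓ (all of [2,3])
  i=3: ✗ (fails at j=4)
  i=4: ✗ (fails at j=4)
  i=5: ✗ (fails at j=5)
  i=6: ✗ (fails at j=6)
  i=7: ✗ (fails at j=7)
  i=8: ✗ (fails at j=8)
  i=9: ✗ (fails at j=9)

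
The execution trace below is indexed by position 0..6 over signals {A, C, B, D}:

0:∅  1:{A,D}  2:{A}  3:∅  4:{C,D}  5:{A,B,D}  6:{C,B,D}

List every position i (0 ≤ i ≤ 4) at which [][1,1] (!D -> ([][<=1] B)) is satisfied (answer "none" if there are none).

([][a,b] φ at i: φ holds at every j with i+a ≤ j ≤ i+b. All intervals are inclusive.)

Evaluate at each i in [0,4]:
  i=0: ✓ (all of [1,1])
  i=1: ✗ (fails at j=2)
  i=2: ✗ (fails at j=3)
  i=3: ✓ (all of [4,4])
  i=4: ✓ (all of [5,5])

0, 3, 4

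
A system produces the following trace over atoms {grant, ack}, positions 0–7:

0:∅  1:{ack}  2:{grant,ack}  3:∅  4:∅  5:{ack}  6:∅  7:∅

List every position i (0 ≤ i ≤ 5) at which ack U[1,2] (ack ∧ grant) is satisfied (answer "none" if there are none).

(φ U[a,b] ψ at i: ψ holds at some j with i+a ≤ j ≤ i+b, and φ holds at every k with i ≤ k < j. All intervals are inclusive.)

1

Evaluate at each i in [0,5]:
  i=0: ✗ (lhs fails at k=0 before rhs at j=2)
  i=1: ✓ (rhs at j=2; lhs holds on [1,1])
  i=2: ✗ (no rhs in [3,4])
  i=3: ✗ (no rhs in [4,5])
  i=4: ✗ (no rhs in [5,6])
  i=5: ✗ (no rhs in [6,7])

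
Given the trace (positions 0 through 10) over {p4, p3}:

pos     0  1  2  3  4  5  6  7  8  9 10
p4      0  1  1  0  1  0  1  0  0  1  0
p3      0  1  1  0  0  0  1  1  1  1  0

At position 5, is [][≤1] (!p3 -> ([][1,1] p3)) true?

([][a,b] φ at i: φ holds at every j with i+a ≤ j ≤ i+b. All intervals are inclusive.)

Yes

Check (!p3 -> ([][1,1] p3)) at every j in [5,6]:
  j=5: antecedent true; consequent holds on [6,6] → ✓
  j=6: antecedent false → ✓
All positions satisfy it → formula holds.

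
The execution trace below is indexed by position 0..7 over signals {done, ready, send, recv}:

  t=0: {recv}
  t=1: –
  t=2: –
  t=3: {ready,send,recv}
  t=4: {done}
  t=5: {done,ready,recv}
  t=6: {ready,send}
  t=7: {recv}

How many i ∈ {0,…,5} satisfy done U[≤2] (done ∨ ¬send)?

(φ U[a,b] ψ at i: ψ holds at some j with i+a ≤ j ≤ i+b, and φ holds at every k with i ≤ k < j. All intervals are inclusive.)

Evaluate at each i in [0,5]:
  i=0: ✓ (rhs at j=0)
  i=1: ✓ (rhs at j=1)
  i=2: ✓ (rhs at j=2)
  i=3: ✗ (lhs fails at k=3 before rhs at j=4)
  i=4: ✓ (rhs at j=4)
  i=5: ✓ (rhs at j=5)
Positions where it holds: {0, 1, 2, 4, 5} → 5.

5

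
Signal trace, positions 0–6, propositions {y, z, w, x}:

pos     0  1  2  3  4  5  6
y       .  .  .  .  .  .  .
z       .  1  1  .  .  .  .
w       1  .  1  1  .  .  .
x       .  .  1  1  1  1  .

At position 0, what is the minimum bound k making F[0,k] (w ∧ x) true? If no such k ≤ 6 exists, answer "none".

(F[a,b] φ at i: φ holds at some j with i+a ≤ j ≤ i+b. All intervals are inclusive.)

Scan j = 0,1,… for (w ∧ x):
  j=0: fails
  j=1: fails
  j=2: holds
First hit at j=2, so smallest k = 2-0 = 2.

2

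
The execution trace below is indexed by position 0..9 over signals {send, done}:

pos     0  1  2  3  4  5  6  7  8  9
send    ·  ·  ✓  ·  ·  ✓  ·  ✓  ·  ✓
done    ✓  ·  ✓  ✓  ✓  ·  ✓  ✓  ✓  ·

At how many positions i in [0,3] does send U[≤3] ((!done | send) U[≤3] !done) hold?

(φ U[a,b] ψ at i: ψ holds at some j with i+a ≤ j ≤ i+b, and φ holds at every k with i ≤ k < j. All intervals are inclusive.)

1

Evaluate at each i in [0,3]:
  i=0: ✗ (lhs fails at k=0 before rhs at j=1)
  i=1: ✓ (rhs at j=1)
  i=2: ✗ (lhs fails at k=3 before rhs at j=5)
  i=3: ✗ (lhs fails at k=3 before rhs at j=5)
Positions where it holds: {1} → 1.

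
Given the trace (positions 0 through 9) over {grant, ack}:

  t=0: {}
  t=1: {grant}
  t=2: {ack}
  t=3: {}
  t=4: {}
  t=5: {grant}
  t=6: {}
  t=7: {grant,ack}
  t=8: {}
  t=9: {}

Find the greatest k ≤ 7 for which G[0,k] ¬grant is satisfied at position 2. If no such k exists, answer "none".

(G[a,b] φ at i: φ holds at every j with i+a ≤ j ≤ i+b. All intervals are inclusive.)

¬grant must hold from j=2 onward; find where it first fails.
  j=2: holds
  j=3: holds
  j=4: holds
  j=5: fails
Holds on [2,4], so largest k = 2.

2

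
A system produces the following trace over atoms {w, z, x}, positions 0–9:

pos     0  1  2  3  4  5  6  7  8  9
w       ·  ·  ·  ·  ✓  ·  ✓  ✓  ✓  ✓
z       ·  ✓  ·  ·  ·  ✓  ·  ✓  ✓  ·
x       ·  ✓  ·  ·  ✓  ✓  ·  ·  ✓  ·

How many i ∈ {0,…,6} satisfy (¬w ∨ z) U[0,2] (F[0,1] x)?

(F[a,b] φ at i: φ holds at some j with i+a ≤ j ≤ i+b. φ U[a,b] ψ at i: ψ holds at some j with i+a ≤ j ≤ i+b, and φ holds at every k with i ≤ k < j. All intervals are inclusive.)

6

Evaluate at each i in [0,6]:
  i=0: ✓ (rhs at j=0)
  i=1: ✓ (rhs at j=1)
  i=2: ✓ (rhs at j=3; lhs holds on [2,2])
  i=3: ✓ (rhs at j=3)
  i=4: ✓ (rhs at j=4)
  i=5: ✓ (rhs at j=5)
  i=6: ✗ (lhs fails at k=6 before rhs at j=7)
Positions where it holds: {0, 1, 2, 3, 4, 5} → 6.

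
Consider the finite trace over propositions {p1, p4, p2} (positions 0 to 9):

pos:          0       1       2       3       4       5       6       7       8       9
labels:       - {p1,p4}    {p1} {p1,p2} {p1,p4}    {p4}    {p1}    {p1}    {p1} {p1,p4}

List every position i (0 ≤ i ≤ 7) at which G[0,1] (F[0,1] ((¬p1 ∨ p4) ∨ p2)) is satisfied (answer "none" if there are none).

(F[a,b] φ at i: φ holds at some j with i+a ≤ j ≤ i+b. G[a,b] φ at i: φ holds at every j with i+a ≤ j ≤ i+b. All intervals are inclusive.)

0, 1, 2, 3, 4

Evaluate at each i in [0,7]:
  i=0: ✓ (all of [0,1])
  i=1: ✓ (all of [1,2])
  i=2: ✓ (all of [2,3])
  i=3: ✓ (all of [3,4])
  i=4: ✓ (all of [4,5])
  i=5: ✗ (fails at j=6)
  i=6: ✗ (fails at j=6)
  i=7: ✗ (fails at j=7)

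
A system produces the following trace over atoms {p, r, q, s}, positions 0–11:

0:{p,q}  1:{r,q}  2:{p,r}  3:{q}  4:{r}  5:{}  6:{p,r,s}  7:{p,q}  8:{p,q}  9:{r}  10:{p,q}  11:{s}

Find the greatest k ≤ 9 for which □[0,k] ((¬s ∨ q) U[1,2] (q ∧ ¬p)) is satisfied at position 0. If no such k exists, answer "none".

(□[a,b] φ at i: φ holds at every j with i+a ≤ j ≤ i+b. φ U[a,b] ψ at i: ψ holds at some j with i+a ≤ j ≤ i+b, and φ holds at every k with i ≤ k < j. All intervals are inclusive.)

((¬s ∨ q) U[1,2] (q ∧ ¬p)) must hold from j=0 onward; find where it first fails.
  j=0: holds
  j=1: holds
  j=2: holds
  j=3: fails
Holds on [0,2], so largest k = 2.

2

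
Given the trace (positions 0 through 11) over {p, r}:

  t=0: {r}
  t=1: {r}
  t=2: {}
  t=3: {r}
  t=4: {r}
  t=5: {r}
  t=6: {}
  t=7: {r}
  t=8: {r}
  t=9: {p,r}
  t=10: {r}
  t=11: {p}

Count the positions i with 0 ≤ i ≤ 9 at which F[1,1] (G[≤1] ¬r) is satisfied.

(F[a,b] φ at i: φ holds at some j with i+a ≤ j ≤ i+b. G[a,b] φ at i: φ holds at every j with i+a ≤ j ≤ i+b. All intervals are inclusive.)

Evaluate at each i in [0,9]:
  i=0: ✗ (none in [1,1])
  i=1: ✗ (none in [2,2])
  i=2: ✗ (none in [3,3])
  i=3: ✗ (none in [4,4])
  i=4: ✗ (none in [5,5])
  i=5: ✗ (none in [6,6])
  i=6: ✗ (none in [7,7])
  i=7: ✗ (none in [8,8])
  i=8: ✗ (none in [9,9])
  i=9: ✗ (none in [10,10])
Positions where it holds: {} → 0.

0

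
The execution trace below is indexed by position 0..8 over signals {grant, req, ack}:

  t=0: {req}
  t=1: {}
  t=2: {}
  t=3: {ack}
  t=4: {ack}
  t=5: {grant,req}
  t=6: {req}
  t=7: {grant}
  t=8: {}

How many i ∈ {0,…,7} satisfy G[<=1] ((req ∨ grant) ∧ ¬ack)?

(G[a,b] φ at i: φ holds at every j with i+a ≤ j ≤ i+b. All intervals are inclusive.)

Evaluate at each i in [0,7]:
  i=0: ✗ (fails at j=1)
  i=1: ✗ (fails at j=1)
  i=2: ✗ (fails at j=2)
  i=3: ✗ (fails at j=3)
  i=4: ✗ (fails at j=4)
  i=5: ✓ (all of [5,6])
  i=6: ✓ (all of [6,7])
  i=7: ✗ (fails at j=8)
Positions where it holds: {5, 6} → 2.

2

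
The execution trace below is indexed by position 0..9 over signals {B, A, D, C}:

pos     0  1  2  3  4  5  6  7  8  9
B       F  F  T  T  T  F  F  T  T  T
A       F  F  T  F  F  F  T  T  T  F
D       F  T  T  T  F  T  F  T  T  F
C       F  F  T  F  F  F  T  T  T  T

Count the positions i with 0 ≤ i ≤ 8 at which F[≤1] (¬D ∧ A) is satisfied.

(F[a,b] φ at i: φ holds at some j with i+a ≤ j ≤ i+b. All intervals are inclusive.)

Evaluate at each i in [0,8]:
  i=0: ✗ (none in [0,1])
  i=1: ✗ (none in [1,2])
  i=2: ✗ (none in [2,3])
  i=3: ✗ (none in [3,4])
  i=4: ✗ (none in [4,5])
  i=5: ✓ (witness j=6)
  i=6: ✓ (witness j=6)
  i=7: ✗ (none in [7,8])
  i=8: ✗ (none in [8,9])
Positions where it holds: {5, 6} → 2.

2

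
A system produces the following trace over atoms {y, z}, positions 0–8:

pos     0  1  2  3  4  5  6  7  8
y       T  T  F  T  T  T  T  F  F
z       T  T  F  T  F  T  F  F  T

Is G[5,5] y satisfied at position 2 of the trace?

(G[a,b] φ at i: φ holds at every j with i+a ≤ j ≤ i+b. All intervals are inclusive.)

Check y at every j in [7,7]:
  j=7: false
Fails at j=7 → formula fails.

No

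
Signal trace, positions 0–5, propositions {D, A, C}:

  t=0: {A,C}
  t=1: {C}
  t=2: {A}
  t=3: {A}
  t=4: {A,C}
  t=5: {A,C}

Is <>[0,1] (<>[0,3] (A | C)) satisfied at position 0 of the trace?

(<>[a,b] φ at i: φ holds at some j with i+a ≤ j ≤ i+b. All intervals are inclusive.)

Check <>[0,3] (A | C) at each j in [0,1]:
  j=0: holds (witness at 0)
  j=1: holds (witness at 1)
Found at j=0 → formula holds.

Holds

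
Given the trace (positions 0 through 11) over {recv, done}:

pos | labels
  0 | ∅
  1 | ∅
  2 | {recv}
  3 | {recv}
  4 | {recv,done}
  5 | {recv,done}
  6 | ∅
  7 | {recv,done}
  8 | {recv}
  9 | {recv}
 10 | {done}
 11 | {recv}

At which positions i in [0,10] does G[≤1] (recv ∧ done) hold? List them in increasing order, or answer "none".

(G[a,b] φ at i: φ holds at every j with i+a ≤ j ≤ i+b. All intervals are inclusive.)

4

Evaluate at each i in [0,10]:
  i=0: ✗ (fails at j=0)
  i=1: ✗ (fails at j=1)
  i=2: ✗ (fails at j=2)
  i=3: ✗ (fails at j=3)
  i=4: ✓ (all of [4,5])
  i=5: ✗ (fails at j=6)
  i=6: ✗ (fails at j=6)
  i=7: ✗ (fails at j=8)
  i=8: ✗ (fails at j=8)
  i=9: ✗ (fails at j=9)
  i=10: ✗ (fails at j=10)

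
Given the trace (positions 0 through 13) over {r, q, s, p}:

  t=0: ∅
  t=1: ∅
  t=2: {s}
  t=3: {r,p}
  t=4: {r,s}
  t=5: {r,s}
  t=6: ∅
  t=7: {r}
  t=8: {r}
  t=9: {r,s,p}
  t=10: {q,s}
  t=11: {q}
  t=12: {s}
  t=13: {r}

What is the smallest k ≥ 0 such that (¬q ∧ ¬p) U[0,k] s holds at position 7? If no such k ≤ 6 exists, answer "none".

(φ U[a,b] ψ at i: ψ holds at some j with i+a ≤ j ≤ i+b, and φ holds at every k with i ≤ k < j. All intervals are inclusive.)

2

Need earliest j ≥ 7 with s, and (¬q ∧ ¬p) at every k in [7,j-1].
  j=7: rhs fails.
  j=8: rhs fails.
  j=9: rhs holds; lhs holds on [7,8]. k = 2.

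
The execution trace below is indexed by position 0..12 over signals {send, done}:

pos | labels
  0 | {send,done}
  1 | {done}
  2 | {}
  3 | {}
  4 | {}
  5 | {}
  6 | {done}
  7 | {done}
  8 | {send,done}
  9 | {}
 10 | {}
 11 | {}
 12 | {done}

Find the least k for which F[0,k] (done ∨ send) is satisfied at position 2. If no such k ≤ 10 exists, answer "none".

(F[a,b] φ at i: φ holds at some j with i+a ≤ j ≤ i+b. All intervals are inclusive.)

Scan j = 2,3,… for (done ∨ send):
  j=2: fails
  j=3: fails
  j=4: fails
  j=5: fails
  j=6: holds
First hit at j=6, so smallest k = 6-2 = 4.

4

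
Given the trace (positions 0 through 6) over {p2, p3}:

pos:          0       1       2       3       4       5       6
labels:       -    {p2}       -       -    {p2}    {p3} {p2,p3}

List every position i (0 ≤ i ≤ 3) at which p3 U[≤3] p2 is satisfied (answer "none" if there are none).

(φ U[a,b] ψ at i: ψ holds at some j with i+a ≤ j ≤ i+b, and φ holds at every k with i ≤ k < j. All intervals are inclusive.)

1

Evaluate at each i in [0,3]:
  i=0: ✗ (lhs fails at k=0 before rhs at j=1)
  i=1: ✓ (rhs at j=1)
  i=2: ✗ (lhs fails at k=2 before rhs at j=4)
  i=3: ✗ (lhs fails at k=3 before rhs at j=4)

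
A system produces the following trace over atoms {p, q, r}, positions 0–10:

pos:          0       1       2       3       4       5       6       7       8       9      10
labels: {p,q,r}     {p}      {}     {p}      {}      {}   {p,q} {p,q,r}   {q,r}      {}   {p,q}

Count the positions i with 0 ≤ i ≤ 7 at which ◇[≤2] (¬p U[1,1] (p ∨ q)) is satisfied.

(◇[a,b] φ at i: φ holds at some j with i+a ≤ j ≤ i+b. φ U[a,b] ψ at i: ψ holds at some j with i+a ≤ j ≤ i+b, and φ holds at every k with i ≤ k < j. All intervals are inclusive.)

Evaluate at each i in [0,7]:
  i=0: ✓ (witness j=2)
  i=1: ✓ (witness j=2)
  i=2: ✓ (witness j=2)
  i=3: ✓ (witness j=5)
  i=4: ✓ (witness j=5)
  i=5: ✓ (witness j=5)
  i=6: ✗ (none in [6,8])
  i=7: ✓ (witness j=9)
Positions where it holds: {0, 1, 2, 3, 4, 5, 7} → 7.

7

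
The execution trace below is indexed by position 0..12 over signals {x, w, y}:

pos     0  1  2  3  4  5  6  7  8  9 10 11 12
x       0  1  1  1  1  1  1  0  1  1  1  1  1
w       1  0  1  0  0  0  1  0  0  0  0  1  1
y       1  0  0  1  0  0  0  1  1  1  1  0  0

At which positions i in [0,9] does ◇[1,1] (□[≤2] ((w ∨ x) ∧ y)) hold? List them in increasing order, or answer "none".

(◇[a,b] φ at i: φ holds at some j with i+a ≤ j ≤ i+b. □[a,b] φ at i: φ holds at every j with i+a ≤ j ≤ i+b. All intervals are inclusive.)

7

Evaluate at each i in [0,9]:
  i=0: ✗ (none in [1,1])
  i=1: ✗ (none in [2,2])
  i=2: ✗ (none in [3,3])
  i=3: ✗ (none in [4,4])
  i=4: ✗ (none in [5,5])
  i=5: ✗ (none in [6,6])
  i=6: ✗ (none in [7,7])
  i=7: ✓ (witness j=8)
  i=8: ✗ (none in [9,9])
  i=9: ✗ (none in [10,10])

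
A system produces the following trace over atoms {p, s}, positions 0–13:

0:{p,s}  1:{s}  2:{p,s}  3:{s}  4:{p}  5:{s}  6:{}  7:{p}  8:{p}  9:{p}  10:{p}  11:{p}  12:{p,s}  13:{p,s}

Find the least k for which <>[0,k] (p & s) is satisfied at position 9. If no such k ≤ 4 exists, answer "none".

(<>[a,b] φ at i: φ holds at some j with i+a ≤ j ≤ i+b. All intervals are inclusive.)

3

Scan j = 9,10,… for (p & s):
  j=9: fails
  j=10: fails
  j=11: fails
  j=12: holds
First hit at j=12, so smallest k = 12-9 = 3.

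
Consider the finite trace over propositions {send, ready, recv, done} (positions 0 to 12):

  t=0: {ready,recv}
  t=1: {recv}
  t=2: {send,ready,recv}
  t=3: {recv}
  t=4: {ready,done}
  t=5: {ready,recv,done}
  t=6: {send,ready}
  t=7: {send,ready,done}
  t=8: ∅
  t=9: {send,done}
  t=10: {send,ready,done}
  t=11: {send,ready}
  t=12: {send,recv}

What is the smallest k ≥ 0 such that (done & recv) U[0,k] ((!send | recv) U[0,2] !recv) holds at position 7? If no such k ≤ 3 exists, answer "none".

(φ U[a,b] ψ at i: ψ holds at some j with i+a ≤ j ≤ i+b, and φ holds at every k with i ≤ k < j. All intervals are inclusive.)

Need earliest j ≥ 7 with ((!send | recv) U[0,2] !recv), and (done & recv) at every k in [7,j-1].
  j=7: rhs holds (empty prefix). k = 0.

0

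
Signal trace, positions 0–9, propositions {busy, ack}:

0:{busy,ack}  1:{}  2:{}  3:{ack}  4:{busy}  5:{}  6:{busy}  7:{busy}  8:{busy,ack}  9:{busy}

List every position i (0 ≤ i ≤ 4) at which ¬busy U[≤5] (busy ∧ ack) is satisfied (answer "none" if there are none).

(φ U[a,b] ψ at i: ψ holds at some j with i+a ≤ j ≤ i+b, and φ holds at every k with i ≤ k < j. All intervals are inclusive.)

Evaluate at each i in [0,4]:
  i=0: ✓ (rhs at j=0)
  i=1: ✗ (no rhs in [1,6])
  i=2: ✗ (no rhs in [2,7])
  i=3: ✗ (lhs fails at k=4 before rhs at j=8)
  i=4: ✗ (lhs fails at k=4 before rhs at j=8)

0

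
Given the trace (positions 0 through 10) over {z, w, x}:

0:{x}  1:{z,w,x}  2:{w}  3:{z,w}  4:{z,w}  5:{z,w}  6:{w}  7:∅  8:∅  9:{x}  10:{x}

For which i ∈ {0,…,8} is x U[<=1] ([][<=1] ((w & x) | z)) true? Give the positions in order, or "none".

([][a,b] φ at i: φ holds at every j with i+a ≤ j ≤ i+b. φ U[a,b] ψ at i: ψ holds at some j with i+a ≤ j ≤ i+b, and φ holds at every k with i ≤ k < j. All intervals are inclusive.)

Evaluate at each i in [0,8]:
  i=0: ✗ (no rhs in [0,1])
  i=1: ✗ (no rhs in [1,2])
  i=2: ✗ (lhs fails at k=2 before rhs at j=3)
  i=3: ✓ (rhs at j=3)
  i=4: ✓ (rhs at j=4)
  i=5: ✗ (no rhs in [5,6])
  i=6: ✗ (no rhs in [6,7])
  i=7: ✗ (no rhs in [7,8])
  i=8: ✗ (no rhs in [8,9])

3, 4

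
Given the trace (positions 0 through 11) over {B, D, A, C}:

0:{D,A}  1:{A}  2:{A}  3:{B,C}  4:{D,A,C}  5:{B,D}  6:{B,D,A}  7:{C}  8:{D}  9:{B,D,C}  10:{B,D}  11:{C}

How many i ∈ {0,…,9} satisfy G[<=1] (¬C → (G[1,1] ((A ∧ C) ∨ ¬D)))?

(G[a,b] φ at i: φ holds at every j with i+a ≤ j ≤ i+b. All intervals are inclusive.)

Evaluate at each i in [0,9]:
  i=0: ✓ (all of [0,1])
  i=1: ✓ (all of [1,2])
  i=2: ✓ (all of [2,3])
  i=3: ✓ (all of [3,4])
  i=4: ✗ (fails at j=5)
  i=5: ✗ (fails at j=5)
  i=6: ✓ (all of [6,7])
  i=7: ✗ (fails at j=8)
  i=8: ✗ (fails at j=8)
  i=9: ✓ (all of [9,10])
Positions where it holds: {0, 1, 2, 3, 6, 9} → 6.

6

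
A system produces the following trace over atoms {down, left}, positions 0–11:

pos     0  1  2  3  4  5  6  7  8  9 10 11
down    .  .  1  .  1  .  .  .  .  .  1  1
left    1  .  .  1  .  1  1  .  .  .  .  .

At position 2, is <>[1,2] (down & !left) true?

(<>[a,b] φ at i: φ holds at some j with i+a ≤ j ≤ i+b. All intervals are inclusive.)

Check (down & !left) at each j in [3,4]:
  j=3: false
  j=4: true
Found at j=4 → formula holds.

Yes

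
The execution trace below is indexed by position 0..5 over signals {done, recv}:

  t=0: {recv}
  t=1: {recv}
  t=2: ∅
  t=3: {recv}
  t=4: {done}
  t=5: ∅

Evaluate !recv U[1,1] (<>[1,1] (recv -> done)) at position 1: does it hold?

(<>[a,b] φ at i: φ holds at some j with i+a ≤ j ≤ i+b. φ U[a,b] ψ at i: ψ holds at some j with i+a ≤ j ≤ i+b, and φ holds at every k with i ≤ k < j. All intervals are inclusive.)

No

Need some j in [2,2] with <>[1,1] (recv -> done), and !recv at every k in [1,j-1].
  j=2: <>[1,1] (recv -> done) — fails (none in [3,3]).
No j in the window works → until fails.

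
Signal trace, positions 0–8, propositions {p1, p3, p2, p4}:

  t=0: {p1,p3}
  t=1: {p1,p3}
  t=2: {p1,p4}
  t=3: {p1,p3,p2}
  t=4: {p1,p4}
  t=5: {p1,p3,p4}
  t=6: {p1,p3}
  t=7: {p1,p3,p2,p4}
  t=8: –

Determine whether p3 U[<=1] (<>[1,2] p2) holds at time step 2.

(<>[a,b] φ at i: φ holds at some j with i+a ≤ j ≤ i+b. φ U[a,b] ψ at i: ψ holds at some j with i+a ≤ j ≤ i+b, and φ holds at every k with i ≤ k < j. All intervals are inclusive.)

Yes

Need some j in [2,3] with <>[1,2] p2, and p3 at every k in [2,j-1].
  j=2: <>[1,2] p2 holds; no prefix to check → satisfied.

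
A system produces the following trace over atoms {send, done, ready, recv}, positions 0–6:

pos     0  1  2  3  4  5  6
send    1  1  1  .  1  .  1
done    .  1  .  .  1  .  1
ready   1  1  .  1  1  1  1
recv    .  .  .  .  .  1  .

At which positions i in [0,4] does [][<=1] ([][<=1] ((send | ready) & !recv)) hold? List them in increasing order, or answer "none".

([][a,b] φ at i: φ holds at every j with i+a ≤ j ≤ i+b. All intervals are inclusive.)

0, 1, 2

Evaluate at each i in [0,4]:
  i=0: ✓ (all of [0,1])
  i=1: ✓ (all of [1,2])
  i=2: ✓ (all of [2,3])
  i=3: ✗ (fails at j=4)
  i=4: ✗ (fails at j=4)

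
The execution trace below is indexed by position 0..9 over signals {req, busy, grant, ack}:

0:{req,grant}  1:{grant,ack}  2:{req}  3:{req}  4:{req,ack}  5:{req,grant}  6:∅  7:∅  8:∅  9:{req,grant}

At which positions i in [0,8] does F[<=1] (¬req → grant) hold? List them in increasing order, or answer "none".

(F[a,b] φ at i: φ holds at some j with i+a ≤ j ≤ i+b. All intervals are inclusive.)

Evaluate at each i in [0,8]:
  i=0: ✓ (witness j=0)
  i=1: ✓ (witness j=1)
  i=2: ✓ (witness j=2)
  i=3: ✓ (witness j=3)
  i=4: ✓ (witness j=4)
  i=5: ✓ (witness j=5)
  i=6: ✗ (none in [6,7])
  i=7: ✗ (none in [7,8])
  i=8: ✓ (witness j=9)

0, 1, 2, 3, 4, 5, 8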